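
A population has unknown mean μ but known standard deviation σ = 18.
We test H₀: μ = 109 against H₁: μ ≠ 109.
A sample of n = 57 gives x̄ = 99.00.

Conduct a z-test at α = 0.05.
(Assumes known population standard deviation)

Answer: z = -4.1943, reject H₀

Derivation:
Standard error: SE = σ/√n = 18/√57 = 2.3842
z-statistic: z = (x̄ - μ₀)/SE = (99.00 - 109)/2.3842 = -4.1943
Critical value: ±1.960
p-value < 0.0001
Decision: reject H₀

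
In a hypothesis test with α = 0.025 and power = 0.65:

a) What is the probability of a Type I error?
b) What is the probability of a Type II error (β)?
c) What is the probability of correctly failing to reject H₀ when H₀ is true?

a) Type I error probability = α = 0.025
b) Power = P(reject H₀ | H₁ true) = 1 - β = 0.65, so Type II error probability = β = 1 - Power = 0.35
c) P(fail to reject H₀ | H₀ true) = 1 - α = 0.975

Answer: a) 0.025, b) 0.35, c) 0.975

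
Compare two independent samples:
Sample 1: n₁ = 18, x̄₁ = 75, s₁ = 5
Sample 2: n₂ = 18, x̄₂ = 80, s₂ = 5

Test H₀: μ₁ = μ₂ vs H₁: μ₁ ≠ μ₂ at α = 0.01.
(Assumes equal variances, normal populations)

Answer: t = -2.9999, reject H₀

Derivation:
Pooled variance: s²_p = [17×5² + 17×5²]/(34) = 25.0000
s_p = 5.0000
SE = s_p×√(1/n₁ + 1/n₂) = 5.0000×√(1/18 + 1/18) = 1.6667
t = (x̄₁ - x̄₂)/SE = (75 - 80)/1.6667 = -2.9999
df = 34, t-critical = ±2.728
Decision: reject H₀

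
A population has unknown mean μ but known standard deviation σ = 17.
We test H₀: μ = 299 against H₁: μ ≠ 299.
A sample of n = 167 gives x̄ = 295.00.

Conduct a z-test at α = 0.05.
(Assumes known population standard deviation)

Standard error: SE = σ/√n = 17/√167 = 1.3155
z-statistic: z = (x̄ - μ₀)/SE = (295.00 - 299)/1.3155 = -3.0407
Critical value: ±1.960
p-value = 0.0024
Decision: reject H₀

Answer: z = -3.0407, reject H₀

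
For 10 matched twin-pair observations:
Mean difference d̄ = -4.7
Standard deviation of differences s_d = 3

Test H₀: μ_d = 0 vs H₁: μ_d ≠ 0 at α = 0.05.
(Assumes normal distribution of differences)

df = n - 1 = 9
SE = s_d/√n = 3/√10 = 0.9487
t = d̄/SE = -4.7/0.9487 = -4.9541
Critical value: t_{0.025,9} = ±2.262
p-value ≈ 0.0008
Decision: reject H₀

Answer: t = -4.9541, reject H₀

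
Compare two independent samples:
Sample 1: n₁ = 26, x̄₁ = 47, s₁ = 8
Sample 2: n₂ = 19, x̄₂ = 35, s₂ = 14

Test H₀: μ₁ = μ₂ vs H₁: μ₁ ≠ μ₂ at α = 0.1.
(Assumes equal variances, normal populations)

Pooled variance: s²_p = [25×8² + 18×14²]/(43) = 119.2558
s_p = 10.9204
SE = s_p×√(1/n₁ + 1/n₂) = 10.9204×√(1/26 + 1/19) = 3.2960
t = (x̄₁ - x̄₂)/SE = (47 - 35)/3.2960 = 3.6408
df = 43, t-critical = ±1.681
Decision: reject H₀

Answer: t = 3.6408, reject H₀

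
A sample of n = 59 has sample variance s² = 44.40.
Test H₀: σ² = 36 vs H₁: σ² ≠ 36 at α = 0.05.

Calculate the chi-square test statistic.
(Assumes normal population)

Answer: χ² = 71.5333, fail to reject H₀

Derivation:
df = n - 1 = 58
χ² = (n-1)s²/σ₀² = 58×44.40/36 = 71.5333
Critical values: χ²_{0.975,58} = 38.844, χ²_{0.025,58} = 80.936
Rejection region: χ² < 38.844 or χ² > 80.936
Decision: fail to reject H₀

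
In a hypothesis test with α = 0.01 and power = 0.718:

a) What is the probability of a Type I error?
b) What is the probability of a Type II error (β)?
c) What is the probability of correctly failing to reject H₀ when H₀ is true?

a) Type I error probability = α = 0.01
b) Power = P(reject H₀ | H₁ true) = 1 - β = 0.718, so Type II error probability = β = 1 - Power = 0.282
c) P(fail to reject H₀ | H₀ true) = 1 - α = 0.99

Answer: a) 0.01, b) 0.282, c) 0.99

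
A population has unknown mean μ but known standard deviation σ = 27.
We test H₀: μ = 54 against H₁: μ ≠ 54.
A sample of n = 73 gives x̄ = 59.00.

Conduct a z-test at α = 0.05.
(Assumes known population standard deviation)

Standard error: SE = σ/√n = 27/√73 = 3.1601
z-statistic: z = (x̄ - μ₀)/SE = (59.00 - 54)/3.1601 = 1.5822
Critical value: ±1.960
p-value = 0.1136
Decision: fail to reject H₀

Answer: z = 1.5822, fail to reject H₀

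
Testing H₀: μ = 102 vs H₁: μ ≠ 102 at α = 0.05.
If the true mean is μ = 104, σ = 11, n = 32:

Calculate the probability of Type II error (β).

SE = σ/√n = 11/√32 = 1.9445
Critical values: μ₀ ± z_0.025×SE = 102 ± 1.960×1.9445
Acceptance region: (98.1888, 105.8112)
Under H₁ (μ = 104): z_high = (105.8112 - 104)/1.9445 = 0.9314, z_low = (98.1888 - 104)/1.9445 = -2.9885
β = P(not reject | H₁) = Φ(0.9314) - Φ(-2.9885) ≈ 0.8228

Answer: β ≈ 0.8228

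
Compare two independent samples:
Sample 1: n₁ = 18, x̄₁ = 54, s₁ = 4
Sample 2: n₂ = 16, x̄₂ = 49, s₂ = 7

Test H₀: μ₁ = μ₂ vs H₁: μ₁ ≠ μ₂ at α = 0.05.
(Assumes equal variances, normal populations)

Pooled variance: s²_p = [17×4² + 15×7²]/(32) = 31.4688
s_p = 5.6097
SE = s_p×√(1/n₁ + 1/n₂) = 5.6097×√(1/18 + 1/16) = 1.9274
t = (x̄₁ - x̄₂)/SE = (54 - 49)/1.9274 = 2.5942
df = 32, t-critical = ±2.037
Decision: reject H₀

Answer: t = 2.5942, reject H₀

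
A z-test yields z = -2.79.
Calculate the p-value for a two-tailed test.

Answer: p-value ≈ 0.0053

Derivation:
For z = -2.79:
p = 2×P(Z > |-2.79|) = 2×(1 - Φ(2.79)) = 0.0053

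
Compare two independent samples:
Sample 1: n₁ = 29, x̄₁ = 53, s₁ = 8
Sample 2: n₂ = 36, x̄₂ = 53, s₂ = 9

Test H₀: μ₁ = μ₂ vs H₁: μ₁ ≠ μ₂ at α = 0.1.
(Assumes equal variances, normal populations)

Pooled variance: s²_p = [28×8² + 35×9²]/(63) = 73.4444
s_p = 8.5700
SE = s_p×√(1/n₁ + 1/n₂) = 8.5700×√(1/29 + 1/36) = 2.1384
t = (x̄₁ - x̄₂)/SE = (53 - 53)/2.1384 = 0.0000
df = 63, t-critical = ±1.669
Decision: fail to reject H₀

Answer: t = 0.0000, fail to reject H₀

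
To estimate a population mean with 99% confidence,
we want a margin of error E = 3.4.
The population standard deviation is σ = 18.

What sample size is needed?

Answer: n = 186

Derivation:
z_0.005 = 2.576
n = (z×σ/E)² = (2.576×18/3.4)²
n = 185.9854
Round up: n = 186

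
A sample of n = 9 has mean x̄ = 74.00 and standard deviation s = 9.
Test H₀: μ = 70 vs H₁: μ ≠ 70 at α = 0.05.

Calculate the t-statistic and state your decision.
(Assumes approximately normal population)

df = n - 1 = 8
SE = s/√n = 9/√9 = 3.0000
t = (x̄ - μ₀)/SE = (74.00 - 70)/3.0000 = 1.3333
Critical value: t_{0.025,8} = ±2.306
p-value ≈ 0.2191
Decision: fail to reject H₀

Answer: t = 1.3333, fail to reject H₀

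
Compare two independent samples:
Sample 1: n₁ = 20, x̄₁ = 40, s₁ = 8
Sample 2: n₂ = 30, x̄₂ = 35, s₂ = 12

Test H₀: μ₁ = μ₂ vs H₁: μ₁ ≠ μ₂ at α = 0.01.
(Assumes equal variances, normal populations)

Pooled variance: s²_p = [19×8² + 29×12²]/(48) = 112.3333
s_p = 10.5987
SE = s_p×√(1/n₁ + 1/n₂) = 10.5987×√(1/20 + 1/30) = 3.0596
t = (x̄₁ - x̄₂)/SE = (40 - 35)/3.0596 = 1.6342
df = 48, t-critical = ±2.682
Decision: fail to reject H₀

Answer: t = 1.6342, fail to reject H₀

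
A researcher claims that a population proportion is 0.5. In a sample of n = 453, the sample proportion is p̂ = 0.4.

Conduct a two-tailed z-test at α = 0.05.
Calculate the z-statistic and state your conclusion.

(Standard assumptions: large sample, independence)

Answer: z = -4.2568, reject H₀

Derivation:
H₀: p = 0.5, H₁: p ≠ 0.5
Standard error: SE = √(p₀(1-p₀)/n) = √(0.5×0.5/453) = 0.023492
z-statistic: z = (p̂ - p₀)/SE = (0.4 - 0.5)/0.023492 = -4.2568
Critical value: z_0.025 = ±1.960
p-value < 0.0001
Decision: reject H₀ at α = 0.05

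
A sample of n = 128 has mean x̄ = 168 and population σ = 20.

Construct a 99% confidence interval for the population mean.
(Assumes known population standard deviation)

Answer: (163.4461, 172.5539)

Derivation:
Confidence level: 99%, α = 0.01
z_0.005 = 2.576
SE = σ/√n = 20/√128 = 1.7678
Margin of error = 2.576 × 1.7678 = 4.5539
CI: x̄ ± margin = 168 ± 4.5539
CI: (163.4461, 172.5539)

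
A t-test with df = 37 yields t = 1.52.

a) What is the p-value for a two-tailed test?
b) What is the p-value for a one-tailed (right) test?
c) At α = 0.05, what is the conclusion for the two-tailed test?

Using t-distribution with df = 37:
a) Two-tailed: p = 2×P(T > 1.52) = 0.1370
b) One-tailed: p = P(T > 1.52) = 0.0685
c) 0.1370 ≥ 0.05, fail to reject H₀

Answer: a) 0.1370, b) 0.0685, c) fail to reject H₀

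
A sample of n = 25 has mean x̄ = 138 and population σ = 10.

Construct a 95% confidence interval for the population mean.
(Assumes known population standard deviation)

Answer: (134.0800, 141.9200)

Derivation:
Confidence level: 95%, α = 0.05
z_0.025 = 1.960
SE = σ/√n = 10/√25 = 2.0000
Margin of error = 1.960 × 2.0000 = 3.9200
CI: x̄ ± margin = 138 ± 3.9200
CI: (134.0800, 141.9200)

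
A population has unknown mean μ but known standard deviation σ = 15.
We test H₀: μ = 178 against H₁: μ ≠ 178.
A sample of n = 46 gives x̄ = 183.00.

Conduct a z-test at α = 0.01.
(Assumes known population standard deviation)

Answer: z = 2.2608, fail to reject H₀

Derivation:
Standard error: SE = σ/√n = 15/√46 = 2.2116
z-statistic: z = (x̄ - μ₀)/SE = (183.00 - 178)/2.2116 = 2.2608
Critical value: ±2.576
p-value = 0.0238
Decision: fail to reject H₀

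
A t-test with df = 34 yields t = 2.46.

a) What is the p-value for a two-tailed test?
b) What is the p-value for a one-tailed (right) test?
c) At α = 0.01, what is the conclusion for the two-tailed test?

Using t-distribution with df = 34:
a) Two-tailed: p = 2×P(T > 2.46) = 0.0191
b) One-tailed: p = P(T > 2.46) = 0.0096
c) 0.0191 ≥ 0.01, fail to reject H₀

Answer: a) 0.0191, b) 0.0096, c) fail to reject H₀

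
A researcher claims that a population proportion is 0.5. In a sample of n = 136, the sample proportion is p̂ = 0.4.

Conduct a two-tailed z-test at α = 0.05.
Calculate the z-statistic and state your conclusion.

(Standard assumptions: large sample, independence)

H₀: p = 0.5, H₁: p ≠ 0.5
Standard error: SE = √(p₀(1-p₀)/n) = √(0.5×0.5/136) = 0.042875
z-statistic: z = (p̂ - p₀)/SE = (0.4 - 0.5)/0.042875 = -2.3324
Critical value: z_0.025 = ±1.960
p-value = 0.0197
Decision: reject H₀ at α = 0.05

Answer: z = -2.3324, reject H₀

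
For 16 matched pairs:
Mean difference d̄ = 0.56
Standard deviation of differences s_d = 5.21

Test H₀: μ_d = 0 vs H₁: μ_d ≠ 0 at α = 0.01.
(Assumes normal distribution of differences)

Answer: t = 0.4299, fail to reject H₀

Derivation:
df = n - 1 = 15
SE = s_d/√n = 5.21/√16 = 1.3025
t = d̄/SE = 0.56/1.3025 = 0.4299
Critical value: t_{0.005,15} = ±2.947
p-value ≈ 0.6734
Decision: fail to reject H₀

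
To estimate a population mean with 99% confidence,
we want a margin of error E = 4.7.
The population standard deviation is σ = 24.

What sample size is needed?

z_0.005 = 2.576
n = (z×σ/E)² = (2.576×24/4.7)²
n = 173.0288
Round up: n = 174

Answer: n = 174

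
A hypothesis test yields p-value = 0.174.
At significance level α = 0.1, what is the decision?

Compare p-value to α:
0.174 ≥ 0.1
Decision: fail to reject H₀

Answer: fail to reject H₀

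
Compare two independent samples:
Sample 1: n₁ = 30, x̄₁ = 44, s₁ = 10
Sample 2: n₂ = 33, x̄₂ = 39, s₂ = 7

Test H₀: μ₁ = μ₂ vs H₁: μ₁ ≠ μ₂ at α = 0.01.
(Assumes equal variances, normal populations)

Answer: t = 2.3159, fail to reject H₀

Derivation:
Pooled variance: s²_p = [29×10² + 32×7²]/(61) = 73.2459
s_p = 8.5584
SE = s_p×√(1/n₁ + 1/n₂) = 8.5584×√(1/30 + 1/33) = 2.1590
t = (x̄₁ - x̄₂)/SE = (44 - 39)/2.1590 = 2.3159
df = 61, t-critical = ±2.659
Decision: fail to reject H₀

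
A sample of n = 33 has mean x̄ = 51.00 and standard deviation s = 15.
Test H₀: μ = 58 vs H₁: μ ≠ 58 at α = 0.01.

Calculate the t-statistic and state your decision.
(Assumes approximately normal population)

Answer: t = -2.6808, fail to reject H₀

Derivation:
df = n - 1 = 32
SE = s/√n = 15/√33 = 2.6112
t = (x̄ - μ₀)/SE = (51.00 - 58)/2.6112 = -2.6808
Critical value: t_{0.005,32} = ±2.738
p-value ≈ 0.0115
Decision: fail to reject H₀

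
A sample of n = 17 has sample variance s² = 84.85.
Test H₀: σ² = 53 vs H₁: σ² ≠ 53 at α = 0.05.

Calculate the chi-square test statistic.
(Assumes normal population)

df = n - 1 = 16
χ² = (n-1)s²/σ₀² = 16×84.85/53 = 25.6151
Critical values: χ²_{0.975,16} = 6.908, χ²_{0.025,16} = 28.845
Rejection region: χ² < 6.908 or χ² > 28.845
Decision: fail to reject H₀

Answer: χ² = 25.6151, fail to reject H₀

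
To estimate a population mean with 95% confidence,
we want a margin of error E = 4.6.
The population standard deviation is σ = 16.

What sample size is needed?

z_0.025 = 1.960
n = (z×σ/E)² = (1.960×16/4.6)²
n = 46.4768
Round up: n = 47

Answer: n = 47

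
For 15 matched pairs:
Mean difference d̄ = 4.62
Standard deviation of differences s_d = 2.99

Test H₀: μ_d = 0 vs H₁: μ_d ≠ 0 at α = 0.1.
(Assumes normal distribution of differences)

df = n - 1 = 14
SE = s_d/√n = 2.99/√15 = 0.7720
t = d̄/SE = 4.62/0.7720 = 5.9845
Critical value: t_{0.05,14} = ±1.761
p-value < 0.0001
Decision: reject H₀

Answer: t = 5.9845, reject H₀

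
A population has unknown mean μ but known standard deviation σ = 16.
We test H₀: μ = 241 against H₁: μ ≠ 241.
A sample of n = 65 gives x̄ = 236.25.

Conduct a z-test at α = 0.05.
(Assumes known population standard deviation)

Answer: z = -2.3934, reject H₀

Derivation:
Standard error: SE = σ/√n = 16/√65 = 1.9846
z-statistic: z = (x̄ - μ₀)/SE = (236.25 - 241)/1.9846 = -2.3934
Critical value: ±1.960
p-value = 0.0167
Decision: reject H₀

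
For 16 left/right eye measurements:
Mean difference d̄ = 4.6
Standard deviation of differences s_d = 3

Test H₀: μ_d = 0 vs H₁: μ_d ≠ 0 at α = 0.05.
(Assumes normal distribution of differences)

Answer: t = 6.1333, reject H₀

Derivation:
df = n - 1 = 15
SE = s_d/√n = 3/√16 = 0.7500
t = d̄/SE = 4.6/0.7500 = 6.1333
Critical value: t_{0.025,15} = ±2.131
p-value < 0.0001
Decision: reject H₀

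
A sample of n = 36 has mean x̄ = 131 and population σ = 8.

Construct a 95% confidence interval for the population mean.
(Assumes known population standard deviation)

Confidence level: 95%, α = 0.05
z_0.025 = 1.960
SE = σ/√n = 8/√36 = 1.3333
Margin of error = 1.960 × 1.3333 = 2.6133
CI: x̄ ± margin = 131 ± 2.6133
CI: (128.3867, 133.6133)

Answer: (128.3867, 133.6133)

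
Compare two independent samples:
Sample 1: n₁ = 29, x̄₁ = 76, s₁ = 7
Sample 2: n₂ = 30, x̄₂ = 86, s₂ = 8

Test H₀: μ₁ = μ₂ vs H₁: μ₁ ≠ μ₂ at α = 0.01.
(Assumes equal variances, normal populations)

Pooled variance: s²_p = [28×7² + 29×8²]/(57) = 56.6316
s_p = 7.5254
SE = s_p×√(1/n₁ + 1/n₂) = 7.5254×√(1/29 + 1/30) = 1.9597
t = (x̄₁ - x̄₂)/SE = (76 - 86)/1.9597 = -5.1028
df = 57, t-critical = ±2.665
Decision: reject H₀

Answer: t = -5.1028, reject H₀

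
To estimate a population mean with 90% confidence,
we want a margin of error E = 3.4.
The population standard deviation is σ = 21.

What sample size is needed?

Answer: n = 104

Derivation:
z_0.05 = 1.645
n = (z×σ/E)² = (1.645×21/3.4)²
n = 103.2316
Round up: n = 104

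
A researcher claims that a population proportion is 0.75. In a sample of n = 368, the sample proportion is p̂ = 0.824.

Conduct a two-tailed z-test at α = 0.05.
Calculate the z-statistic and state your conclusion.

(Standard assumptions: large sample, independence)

H₀: p = 0.75, H₁: p ≠ 0.75
Standard error: SE = √(p₀(1-p₀)/n) = √(0.75×0.25/368) = 0.022572
z-statistic: z = (p̂ - p₀)/SE = (0.824 - 0.75)/0.022572 = 3.2784
Critical value: z_0.025 = ±1.960
p-value = 0.0010
Decision: reject H₀ at α = 0.05

Answer: z = 3.2784, reject H₀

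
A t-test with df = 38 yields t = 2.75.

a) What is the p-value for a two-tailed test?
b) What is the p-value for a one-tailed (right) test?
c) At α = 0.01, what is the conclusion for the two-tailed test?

Answer: a) 0.0091, b) 0.0045, c) reject H₀

Derivation:
Using t-distribution with df = 38:
a) Two-tailed: p = 2×P(T > 2.75) = 0.0091
b) One-tailed: p = P(T > 2.75) = 0.0045
c) 0.0091 < 0.01, reject H₀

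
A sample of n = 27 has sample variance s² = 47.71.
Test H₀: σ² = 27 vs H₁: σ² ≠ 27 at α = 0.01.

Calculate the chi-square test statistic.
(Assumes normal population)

df = n - 1 = 26
χ² = (n-1)s²/σ₀² = 26×47.71/27 = 45.9430
Critical values: χ²_{0.995,26} = 11.160, χ²_{0.005,26} = 48.290
Rejection region: χ² < 11.160 or χ² > 48.290
Decision: fail to reject H₀

Answer: χ² = 45.9430, fail to reject H₀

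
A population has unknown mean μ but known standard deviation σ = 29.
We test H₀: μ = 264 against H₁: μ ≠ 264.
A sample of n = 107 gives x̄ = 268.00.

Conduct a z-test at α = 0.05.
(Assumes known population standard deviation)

Standard error: SE = σ/√n = 29/√107 = 2.8035
z-statistic: z = (x̄ - μ₀)/SE = (268.00 - 264)/2.8035 = 1.4268
Critical value: ±1.960
p-value = 0.1536
Decision: fail to reject H₀

Answer: z = 1.4268, fail to reject H₀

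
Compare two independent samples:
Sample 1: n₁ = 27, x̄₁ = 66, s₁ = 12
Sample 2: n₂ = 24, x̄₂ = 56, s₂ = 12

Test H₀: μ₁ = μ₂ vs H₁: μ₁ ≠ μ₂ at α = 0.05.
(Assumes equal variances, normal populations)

Answer: t = 2.9704, reject H₀

Derivation:
Pooled variance: s²_p = [26×12² + 23×12²]/(49) = 144.0000
s_p = 12.0000
SE = s_p×√(1/n₁ + 1/n₂) = 12.0000×√(1/27 + 1/24) = 3.3665
t = (x̄₁ - x̄₂)/SE = (66 - 56)/3.3665 = 2.9704
df = 49, t-critical = ±2.010
Decision: reject H₀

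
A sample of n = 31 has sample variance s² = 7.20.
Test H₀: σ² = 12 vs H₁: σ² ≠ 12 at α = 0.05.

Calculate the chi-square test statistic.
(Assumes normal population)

Answer: χ² = 18.0000, fail to reject H₀

Derivation:
df = n - 1 = 30
χ² = (n-1)s²/σ₀² = 30×7.20/12 = 18.0000
Critical values: χ²_{0.975,30} = 16.791, χ²_{0.025,30} = 46.979
Rejection region: χ² < 16.791 or χ² > 46.979
Decision: fail to reject H₀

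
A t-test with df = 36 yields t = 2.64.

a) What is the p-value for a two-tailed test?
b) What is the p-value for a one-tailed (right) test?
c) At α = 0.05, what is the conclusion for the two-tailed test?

Using t-distribution with df = 36:
a) Two-tailed: p = 2×P(T > 2.64) = 0.0122
b) One-tailed: p = P(T > 2.64) = 0.0061
c) 0.0122 < 0.05, reject H₀

Answer: a) 0.0122, b) 0.0061, c) reject H₀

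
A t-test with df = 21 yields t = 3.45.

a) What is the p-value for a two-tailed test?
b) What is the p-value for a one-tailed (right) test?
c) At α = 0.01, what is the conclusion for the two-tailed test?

Using t-distribution with df = 21:
a) Two-tailed: p = 2×P(T > 3.45) = 0.0024
b) One-tailed: p = P(T > 3.45) = 0.0012
c) 0.0024 < 0.01, reject H₀

Answer: a) 0.0024, b) 0.0012, c) reject H₀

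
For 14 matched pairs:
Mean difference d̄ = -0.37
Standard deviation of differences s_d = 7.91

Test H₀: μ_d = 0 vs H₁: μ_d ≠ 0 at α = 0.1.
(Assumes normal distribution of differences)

Answer: t = -0.1750, fail to reject H₀

Derivation:
df = n - 1 = 13
SE = s_d/√n = 7.91/√14 = 2.1140
t = d̄/SE = -0.37/2.1140 = -0.1750
Critical value: t_{0.05,13} = ±1.771
p-value ≈ 0.8638
Decision: fail to reject H₀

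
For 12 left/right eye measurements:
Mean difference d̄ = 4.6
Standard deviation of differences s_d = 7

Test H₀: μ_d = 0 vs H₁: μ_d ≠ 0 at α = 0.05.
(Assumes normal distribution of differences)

Answer: t = 2.2764, reject H₀

Derivation:
df = n - 1 = 11
SE = s_d/√n = 7/√12 = 2.0207
t = d̄/SE = 4.6/2.0207 = 2.2764
Critical value: t_{0.025,11} = ±2.201
p-value ≈ 0.0438
Decision: reject H₀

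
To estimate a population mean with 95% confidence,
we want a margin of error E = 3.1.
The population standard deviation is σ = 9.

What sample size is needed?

z_0.025 = 1.960
n = (z×σ/E)² = (1.960×9/3.1)²
n = 32.3798
Round up: n = 33

Answer: n = 33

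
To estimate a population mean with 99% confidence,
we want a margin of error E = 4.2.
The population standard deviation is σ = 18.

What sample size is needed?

z_0.005 = 2.576
n = (z×σ/E)² = (2.576×18/4.2)²
n = 121.8816
Round up: n = 122

Answer: n = 122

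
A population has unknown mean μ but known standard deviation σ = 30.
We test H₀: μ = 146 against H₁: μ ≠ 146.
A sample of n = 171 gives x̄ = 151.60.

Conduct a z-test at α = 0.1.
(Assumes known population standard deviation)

Standard error: SE = σ/√n = 30/√171 = 2.2942
z-statistic: z = (x̄ - μ₀)/SE = (151.60 - 146)/2.2942 = 2.4409
Critical value: ±1.645
p-value = 0.0147
Decision: reject H₀

Answer: z = 2.4409, reject H₀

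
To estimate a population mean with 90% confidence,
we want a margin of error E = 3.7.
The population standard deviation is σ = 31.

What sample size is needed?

z_0.05 = 1.645
n = (z×σ/E)² = (1.645×31/3.7)²
n = 189.9554
Round up: n = 190

Answer: n = 190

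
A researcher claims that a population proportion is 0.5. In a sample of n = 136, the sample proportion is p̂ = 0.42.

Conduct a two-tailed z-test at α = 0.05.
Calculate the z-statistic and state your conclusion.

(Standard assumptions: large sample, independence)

Answer: z = -1.8659, fail to reject H₀

Derivation:
H₀: p = 0.5, H₁: p ≠ 0.5
Standard error: SE = √(p₀(1-p₀)/n) = √(0.5×0.5/136) = 0.042875
z-statistic: z = (p̂ - p₀)/SE = (0.42 - 0.5)/0.042875 = -1.8659
Critical value: z_0.025 = ±1.960
p-value = 0.0621
Decision: fail to reject H₀ at α = 0.05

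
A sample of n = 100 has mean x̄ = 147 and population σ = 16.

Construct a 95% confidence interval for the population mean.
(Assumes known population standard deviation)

Answer: (143.8640, 150.1360)

Derivation:
Confidence level: 95%, α = 0.05
z_0.025 = 1.960
SE = σ/√n = 16/√100 = 1.6000
Margin of error = 1.960 × 1.6000 = 3.1360
CI: x̄ ± margin = 147 ± 3.1360
CI: (143.8640, 150.1360)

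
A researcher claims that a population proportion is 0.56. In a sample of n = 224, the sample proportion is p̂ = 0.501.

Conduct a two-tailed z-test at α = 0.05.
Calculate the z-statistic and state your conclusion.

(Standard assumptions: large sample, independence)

Answer: z = -1.7789, fail to reject H₀

Derivation:
H₀: p = 0.56, H₁: p ≠ 0.56
Standard error: SE = √(p₀(1-p₀)/n) = √(0.56×0.44/224) = 0.033166
z-statistic: z = (p̂ - p₀)/SE = (0.501 - 0.56)/0.033166 = -1.7789
Critical value: z_0.025 = ±1.960
p-value = 0.0753
Decision: fail to reject H₀ at α = 0.05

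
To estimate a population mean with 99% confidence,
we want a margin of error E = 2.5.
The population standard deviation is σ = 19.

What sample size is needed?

z_0.005 = 2.576
n = (z×σ/E)² = (2.576×19/2.5)²
n = 383.2824
Round up: n = 384

Answer: n = 384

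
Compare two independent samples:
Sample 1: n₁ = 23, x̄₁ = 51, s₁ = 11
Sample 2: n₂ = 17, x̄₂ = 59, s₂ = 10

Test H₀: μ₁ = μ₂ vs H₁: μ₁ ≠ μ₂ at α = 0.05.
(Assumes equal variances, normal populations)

Answer: t = -2.3618, reject H₀

Derivation:
Pooled variance: s²_p = [22×11² + 16×10²]/(38) = 112.1579
s_p = 10.5905
SE = s_p×√(1/n₁ + 1/n₂) = 10.5905×√(1/23 + 1/17) = 3.3873
t = (x̄₁ - x̄₂)/SE = (51 - 59)/3.3873 = -2.3618
df = 38, t-critical = ±2.024
Decision: reject H₀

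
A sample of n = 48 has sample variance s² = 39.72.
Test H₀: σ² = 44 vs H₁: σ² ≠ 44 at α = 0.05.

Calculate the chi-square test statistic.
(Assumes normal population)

df = n - 1 = 47
χ² = (n-1)s²/σ₀² = 47×39.72/44 = 42.4282
Critical values: χ²_{0.975,47} = 29.956, χ²_{0.025,47} = 67.821
Rejection region: χ² < 29.956 or χ² > 67.821
Decision: fail to reject H₀

Answer: χ² = 42.4282, fail to reject H₀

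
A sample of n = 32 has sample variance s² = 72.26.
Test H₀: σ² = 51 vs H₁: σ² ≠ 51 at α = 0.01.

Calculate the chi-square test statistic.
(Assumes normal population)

Answer: χ² = 43.9227, fail to reject H₀

Derivation:
df = n - 1 = 31
χ² = (n-1)s²/σ₀² = 31×72.26/51 = 43.9227
Critical values: χ²_{0.995,31} = 14.458, χ²_{0.005,31} = 55.003
Rejection region: χ² < 14.458 or χ² > 55.003
Decision: fail to reject H₀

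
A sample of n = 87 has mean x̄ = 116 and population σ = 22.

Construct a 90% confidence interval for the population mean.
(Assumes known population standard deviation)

Answer: (112.1201, 119.8799)

Derivation:
Confidence level: 90%, α = 0.1
z_0.05 = 1.645
SE = σ/√n = 22/√87 = 2.3586
Margin of error = 1.645 × 2.3586 = 3.8799
CI: x̄ ± margin = 116 ± 3.8799
CI: (112.1201, 119.8799)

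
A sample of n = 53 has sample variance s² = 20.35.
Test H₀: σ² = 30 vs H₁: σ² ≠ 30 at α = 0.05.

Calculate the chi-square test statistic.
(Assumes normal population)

Answer: χ² = 35.2733, fail to reject H₀

Derivation:
df = n - 1 = 52
χ² = (n-1)s²/σ₀² = 52×20.35/30 = 35.2733
Critical values: χ²_{0.975,52} = 33.968, χ²_{0.025,52} = 73.810
Rejection region: χ² < 33.968 or χ² > 73.810
Decision: fail to reject H₀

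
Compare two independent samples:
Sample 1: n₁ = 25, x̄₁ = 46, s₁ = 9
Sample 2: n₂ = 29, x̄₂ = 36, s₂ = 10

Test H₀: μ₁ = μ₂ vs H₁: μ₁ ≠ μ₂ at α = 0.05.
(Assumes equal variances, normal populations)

Answer: t = 3.8361, reject H₀

Derivation:
Pooled variance: s²_p = [24×9² + 28×10²]/(52) = 91.2308
s_p = 9.5515
SE = s_p×√(1/n₁ + 1/n₂) = 9.5515×√(1/25 + 1/29) = 2.6068
t = (x̄₁ - x̄₂)/SE = (46 - 36)/2.6068 = 3.8361
df = 52, t-critical = ±2.007
Decision: reject H₀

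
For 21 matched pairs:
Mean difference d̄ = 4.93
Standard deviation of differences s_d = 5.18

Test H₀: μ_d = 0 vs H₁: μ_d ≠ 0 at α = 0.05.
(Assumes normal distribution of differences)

df = n - 1 = 20
SE = s_d/√n = 5.18/√21 = 1.1304
t = d̄/SE = 4.93/1.1304 = 4.3613
Critical value: t_{0.025,20} = ±2.086
p-value ≈ 0.0003
Decision: reject H₀

Answer: t = 4.3613, reject H₀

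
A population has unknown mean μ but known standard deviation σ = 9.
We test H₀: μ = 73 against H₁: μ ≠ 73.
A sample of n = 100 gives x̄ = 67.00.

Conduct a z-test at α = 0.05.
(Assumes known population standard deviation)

Standard error: SE = σ/√n = 9/√100 = 0.9000
z-statistic: z = (x̄ - μ₀)/SE = (67.00 - 73)/0.9000 = -6.6667
Critical value: ±1.960
p-value < 0.0001
Decision: reject H₀

Answer: z = -6.6667, reject H₀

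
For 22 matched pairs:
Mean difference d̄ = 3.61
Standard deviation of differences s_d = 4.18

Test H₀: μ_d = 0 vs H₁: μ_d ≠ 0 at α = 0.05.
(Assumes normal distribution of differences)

Answer: t = 4.0507, reject H₀

Derivation:
df = n - 1 = 21
SE = s_d/√n = 4.18/√22 = 0.8912
t = d̄/SE = 3.61/0.8912 = 4.0507
Critical value: t_{0.025,21} = ±2.080
p-value ≈ 0.0006
Decision: reject H₀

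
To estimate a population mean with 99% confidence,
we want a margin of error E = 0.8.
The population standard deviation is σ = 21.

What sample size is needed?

Answer: n = 4573

Derivation:
z_0.005 = 2.576
n = (z×σ/E)² = (2.576×21/0.8)²
n = 4572.4644
Round up: n = 4573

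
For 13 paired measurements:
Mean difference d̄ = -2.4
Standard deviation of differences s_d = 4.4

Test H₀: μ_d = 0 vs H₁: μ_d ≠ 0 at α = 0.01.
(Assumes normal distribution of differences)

df = n - 1 = 12
SE = s_d/√n = 4.4/√13 = 1.2203
t = d̄/SE = -2.4/1.2203 = -1.9667
Critical value: t_{0.005,12} = ±3.055
p-value ≈ 0.0728
Decision: fail to reject H₀

Answer: t = -1.9667, fail to reject H₀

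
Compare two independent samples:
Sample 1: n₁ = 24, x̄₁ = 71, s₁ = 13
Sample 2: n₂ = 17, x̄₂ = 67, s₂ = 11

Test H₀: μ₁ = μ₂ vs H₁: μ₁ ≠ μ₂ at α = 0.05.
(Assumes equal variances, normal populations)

Pooled variance: s²_p = [23×13² + 16×11²]/(39) = 149.3077
s_p = 12.2192
SE = s_p×√(1/n₁ + 1/n₂) = 12.2192×√(1/24 + 1/17) = 3.8735
t = (x̄₁ - x̄₂)/SE = (71 - 67)/3.8735 = 1.0327
df = 39, t-critical = ±2.023
Decision: fail to reject H₀

Answer: t = 1.0327, fail to reject H₀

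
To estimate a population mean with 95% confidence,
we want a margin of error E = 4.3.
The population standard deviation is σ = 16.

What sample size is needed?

Answer: n = 54

Derivation:
z_0.025 = 1.960
n = (z×σ/E)² = (1.960×16/4.3)²
n = 53.1882
Round up: n = 54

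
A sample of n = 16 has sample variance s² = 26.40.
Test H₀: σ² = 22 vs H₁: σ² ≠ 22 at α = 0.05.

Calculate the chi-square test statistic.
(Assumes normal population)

Answer: χ² = 18.0000, fail to reject H₀

Derivation:
df = n - 1 = 15
χ² = (n-1)s²/σ₀² = 15×26.40/22 = 18.0000
Critical values: χ²_{0.975,15} = 6.262, χ²_{0.025,15} = 27.488
Rejection region: χ² < 6.262 or χ² > 27.488
Decision: fail to reject H₀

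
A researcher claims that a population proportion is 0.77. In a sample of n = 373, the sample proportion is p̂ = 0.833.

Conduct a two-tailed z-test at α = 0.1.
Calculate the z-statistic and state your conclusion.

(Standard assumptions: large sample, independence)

Answer: z = 2.8912, reject H₀

Derivation:
H₀: p = 0.77, H₁: p ≠ 0.77
Standard error: SE = √(p₀(1-p₀)/n) = √(0.77×0.23/373) = 0.021790
z-statistic: z = (p̂ - p₀)/SE = (0.833 - 0.77)/0.021790 = 2.8912
Critical value: z_0.05 = ±1.645
p-value = 0.0038
Decision: reject H₀ at α = 0.1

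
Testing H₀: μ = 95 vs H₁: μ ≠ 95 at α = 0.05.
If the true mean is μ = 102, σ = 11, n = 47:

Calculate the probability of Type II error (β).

Answer: β ≈ 0.0081

Derivation:
SE = σ/√n = 11/√47 = 1.6045
Critical values: μ₀ ± z_0.025×SE = 95 ± 1.960×1.6045
Acceptance region: (91.8552, 98.1448)
Under H₁ (μ = 102): z_high = (98.1448 - 102)/1.6045 = -2.4027, z_low = (91.8552 - 102)/1.6045 = -6.3227
β = P(not reject | H₁) = Φ(-2.4027) - Φ(-6.3227) ≈ 0.0081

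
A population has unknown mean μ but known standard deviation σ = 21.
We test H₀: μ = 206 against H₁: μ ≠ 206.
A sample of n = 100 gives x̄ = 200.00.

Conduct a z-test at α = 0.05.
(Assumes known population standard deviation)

Standard error: SE = σ/√n = 21/√100 = 2.1000
z-statistic: z = (x̄ - μ₀)/SE = (200.00 - 206)/2.1000 = -2.8571
Critical value: ±1.960
p-value = 0.0043
Decision: reject H₀

Answer: z = -2.8571, reject H₀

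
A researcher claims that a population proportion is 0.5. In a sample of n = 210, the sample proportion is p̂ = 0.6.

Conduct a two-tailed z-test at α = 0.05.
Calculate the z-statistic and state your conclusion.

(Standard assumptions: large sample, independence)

Answer: z = 2.8983, reject H₀

Derivation:
H₀: p = 0.5, H₁: p ≠ 0.5
Standard error: SE = √(p₀(1-p₀)/n) = √(0.5×0.5/210) = 0.034503
z-statistic: z = (p̂ - p₀)/SE = (0.6 - 0.5)/0.034503 = 2.8983
Critical value: z_0.025 = ±1.960
p-value = 0.0038
Decision: reject H₀ at α = 0.05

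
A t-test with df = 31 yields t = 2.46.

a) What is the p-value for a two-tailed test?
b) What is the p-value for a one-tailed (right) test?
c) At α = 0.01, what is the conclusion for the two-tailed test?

Answer: a) 0.0197, b) 0.0098, c) fail to reject H₀

Derivation:
Using t-distribution with df = 31:
a) Two-tailed: p = 2×P(T > 2.46) = 0.0197
b) One-tailed: p = P(T > 2.46) = 0.0098
c) 0.0197 ≥ 0.01, fail to reject H₀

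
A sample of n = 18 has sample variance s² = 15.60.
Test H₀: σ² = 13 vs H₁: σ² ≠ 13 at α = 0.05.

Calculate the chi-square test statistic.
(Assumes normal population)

df = n - 1 = 17
χ² = (n-1)s²/σ₀² = 17×15.60/13 = 20.4000
Critical values: χ²_{0.975,17} = 7.564, χ²_{0.025,17} = 30.191
Rejection region: χ² < 7.564 or χ² > 30.191
Decision: fail to reject H₀

Answer: χ² = 20.4000, fail to reject H₀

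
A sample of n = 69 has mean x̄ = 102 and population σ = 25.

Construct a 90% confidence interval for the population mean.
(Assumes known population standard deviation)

Answer: (97.0492, 106.9508)

Derivation:
Confidence level: 90%, α = 0.1
z_0.05 = 1.645
SE = σ/√n = 25/√69 = 3.0096
Margin of error = 1.645 × 3.0096 = 4.9508
CI: x̄ ± margin = 102 ± 4.9508
CI: (97.0492, 106.9508)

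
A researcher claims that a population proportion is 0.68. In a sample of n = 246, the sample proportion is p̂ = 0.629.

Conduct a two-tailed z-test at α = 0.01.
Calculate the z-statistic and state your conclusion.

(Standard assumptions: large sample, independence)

H₀: p = 0.68, H₁: p ≠ 0.68
Standard error: SE = √(p₀(1-p₀)/n) = √(0.68×0.32/246) = 0.029741
z-statistic: z = (p̂ - p₀)/SE = (0.629 - 0.68)/0.029741 = -1.7148
Critical value: z_0.005 = ±2.576
p-value = 0.0864
Decision: fail to reject H₀ at α = 0.01

Answer: z = -1.7148, fail to reject H₀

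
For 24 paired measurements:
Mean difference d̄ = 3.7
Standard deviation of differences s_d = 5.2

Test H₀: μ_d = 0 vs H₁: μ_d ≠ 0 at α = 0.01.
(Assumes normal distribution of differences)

Answer: t = 3.4860, reject H₀

Derivation:
df = n - 1 = 23
SE = s_d/√n = 5.2/√24 = 1.0614
t = d̄/SE = 3.7/1.0614 = 3.4860
Critical value: t_{0.005,23} = ±2.807
p-value ≈ 0.0020
Decision: reject H₀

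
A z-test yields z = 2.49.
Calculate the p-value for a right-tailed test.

For z = 2.49:
p = P(Z > 2.49) = 1 - Φ(2.49) = 0.0064

Answer: p-value ≈ 0.0064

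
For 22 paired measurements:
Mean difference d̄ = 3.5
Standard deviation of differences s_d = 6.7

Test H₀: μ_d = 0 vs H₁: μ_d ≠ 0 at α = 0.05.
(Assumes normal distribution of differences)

Answer: t = 2.4503, reject H₀

Derivation:
df = n - 1 = 21
SE = s_d/√n = 6.7/√22 = 1.4284
t = d̄/SE = 3.5/1.4284 = 2.4503
Critical value: t_{0.025,21} = ±2.080
p-value ≈ 0.0231
Decision: reject H₀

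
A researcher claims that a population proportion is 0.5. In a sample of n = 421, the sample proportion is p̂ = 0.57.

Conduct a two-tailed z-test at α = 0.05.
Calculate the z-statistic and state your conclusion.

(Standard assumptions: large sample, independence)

Answer: z = 2.8725, reject H₀

Derivation:
H₀: p = 0.5, H₁: p ≠ 0.5
Standard error: SE = √(p₀(1-p₀)/n) = √(0.5×0.5/421) = 0.024369
z-statistic: z = (p̂ - p₀)/SE = (0.57 - 0.5)/0.024369 = 2.8725
Critical value: z_0.025 = ±1.960
p-value = 0.0041
Decision: reject H₀ at α = 0.05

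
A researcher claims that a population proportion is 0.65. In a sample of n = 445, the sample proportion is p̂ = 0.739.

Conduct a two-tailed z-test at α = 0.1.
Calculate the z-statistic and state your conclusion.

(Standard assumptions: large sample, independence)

Answer: z = 3.9361, reject H₀

Derivation:
H₀: p = 0.65, H₁: p ≠ 0.65
Standard error: SE = √(p₀(1-p₀)/n) = √(0.65×0.35/445) = 0.022611
z-statistic: z = (p̂ - p₀)/SE = (0.739 - 0.65)/0.022611 = 3.9361
Critical value: z_0.05 = ±1.645
p-value = 0.0001
Decision: reject H₀ at α = 0.1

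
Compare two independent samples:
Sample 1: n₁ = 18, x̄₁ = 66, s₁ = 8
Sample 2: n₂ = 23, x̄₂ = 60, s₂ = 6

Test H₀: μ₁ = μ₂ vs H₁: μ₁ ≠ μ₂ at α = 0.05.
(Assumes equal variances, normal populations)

Pooled variance: s²_p = [17×8² + 22×6²]/(39) = 48.2051
s_p = 6.9430
SE = s_p×√(1/n₁ + 1/n₂) = 6.9430×√(1/18 + 1/23) = 2.1849
t = (x̄₁ - x̄₂)/SE = (66 - 60)/2.1849 = 2.7461
df = 39, t-critical = ±2.023
Decision: reject H₀

Answer: t = 2.7461, reject H₀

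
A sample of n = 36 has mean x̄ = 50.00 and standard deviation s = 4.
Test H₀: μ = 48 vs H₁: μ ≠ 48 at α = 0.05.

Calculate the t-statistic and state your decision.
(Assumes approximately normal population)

Answer: t = 2.9999, reject H₀

Derivation:
df = n - 1 = 35
SE = s/√n = 4/√36 = 0.6667
t = (x̄ - μ₀)/SE = (50.00 - 48)/0.6667 = 2.9999
Critical value: t_{0.025,35} = ±2.030
p-value ≈ 0.0050
Decision: reject H₀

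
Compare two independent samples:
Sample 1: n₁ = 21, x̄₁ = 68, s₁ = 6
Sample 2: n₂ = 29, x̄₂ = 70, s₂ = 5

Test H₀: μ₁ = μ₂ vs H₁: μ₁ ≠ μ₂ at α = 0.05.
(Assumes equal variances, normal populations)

Pooled variance: s²_p = [20×6² + 28×5²]/(48) = 29.5833
s_p = 5.4391
SE = s_p×√(1/n₁ + 1/n₂) = 5.4391×√(1/21 + 1/29) = 1.5585
t = (x̄₁ - x̄₂)/SE = (68 - 70)/1.5585 = -1.2833
df = 48, t-critical = ±2.011
Decision: fail to reject H₀

Answer: t = -1.2833, fail to reject H₀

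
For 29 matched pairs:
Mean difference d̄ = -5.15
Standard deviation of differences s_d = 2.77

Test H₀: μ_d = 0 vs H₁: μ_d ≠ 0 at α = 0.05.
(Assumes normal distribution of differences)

df = n - 1 = 28
SE = s_d/√n = 2.77/√29 = 0.5144
t = d̄/SE = -5.15/0.5144 = -10.0117
Critical value: t_{0.025,28} = ±2.048
p-value < 0.0001
Decision: reject H₀

Answer: t = -10.0117, reject H₀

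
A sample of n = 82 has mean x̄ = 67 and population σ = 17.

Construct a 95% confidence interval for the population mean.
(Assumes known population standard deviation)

Confidence level: 95%, α = 0.05
z_0.025 = 1.960
SE = σ/√n = 17/√82 = 1.8773
Margin of error = 1.960 × 1.8773 = 3.6795
CI: x̄ ± margin = 67 ± 3.6795
CI: (63.3205, 70.6795)

Answer: (63.3205, 70.6795)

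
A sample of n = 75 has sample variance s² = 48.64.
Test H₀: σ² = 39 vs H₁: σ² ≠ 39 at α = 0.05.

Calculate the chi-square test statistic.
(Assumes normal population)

Answer: χ² = 92.2913, fail to reject H₀

Derivation:
df = n - 1 = 74
χ² = (n-1)s²/σ₀² = 74×48.64/39 = 92.2913
Critical values: χ²_{0.975,74} = 52.103, χ²_{0.025,74} = 99.678
Rejection region: χ² < 52.103 or χ² > 99.678
Decision: fail to reject H₀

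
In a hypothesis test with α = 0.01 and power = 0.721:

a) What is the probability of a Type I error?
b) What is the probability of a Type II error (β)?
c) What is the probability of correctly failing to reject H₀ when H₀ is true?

Answer: a) 0.01, b) 0.279, c) 0.99

Derivation:
a) Type I error probability = α = 0.01
b) Power = P(reject H₀ | H₁ true) = 1 - β = 0.721, so Type II error probability = β = 1 - Power = 0.279
c) P(fail to reject H₀ | H₀ true) = 1 - α = 0.99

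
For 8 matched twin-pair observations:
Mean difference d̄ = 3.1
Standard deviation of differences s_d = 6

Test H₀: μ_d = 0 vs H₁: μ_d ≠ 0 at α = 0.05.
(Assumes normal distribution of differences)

Answer: t = 1.4614, fail to reject H₀

Derivation:
df = n - 1 = 7
SE = s_d/√n = 6/√8 = 2.1213
t = d̄/SE = 3.1/2.1213 = 1.4614
Critical value: t_{0.025,7} = ±2.365
p-value ≈ 0.1873
Decision: fail to reject H₀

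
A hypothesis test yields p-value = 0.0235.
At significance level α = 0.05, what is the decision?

Compare p-value to α:
0.0235 < 0.05
Decision: reject H₀

Answer: reject H₀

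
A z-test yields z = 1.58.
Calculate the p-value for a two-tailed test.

For z = 1.58:
p = 2×P(Z > |1.58|) = 2×(1 - Φ(1.58)) = 0.1141

Answer: p-value ≈ 0.1141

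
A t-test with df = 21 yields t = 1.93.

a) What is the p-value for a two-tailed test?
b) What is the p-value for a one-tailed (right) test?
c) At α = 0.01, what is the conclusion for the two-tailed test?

Using t-distribution with df = 21:
a) Two-tailed: p = 2×P(T > 1.93) = 0.0672
b) One-tailed: p = P(T > 1.93) = 0.0336
c) 0.0672 ≥ 0.01, fail to reject H₀

Answer: a) 0.0672, b) 0.0336, c) fail to reject H₀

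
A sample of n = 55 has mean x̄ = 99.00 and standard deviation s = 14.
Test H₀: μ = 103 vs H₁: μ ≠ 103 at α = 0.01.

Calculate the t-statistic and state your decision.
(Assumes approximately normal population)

Answer: t = -2.1189, fail to reject H₀

Derivation:
df = n - 1 = 54
SE = s/√n = 14/√55 = 1.8878
t = (x̄ - μ₀)/SE = (99.00 - 103)/1.8878 = -2.1189
Critical value: t_{0.005,54} = ±2.670
p-value ≈ 0.0387
Decision: fail to reject H₀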